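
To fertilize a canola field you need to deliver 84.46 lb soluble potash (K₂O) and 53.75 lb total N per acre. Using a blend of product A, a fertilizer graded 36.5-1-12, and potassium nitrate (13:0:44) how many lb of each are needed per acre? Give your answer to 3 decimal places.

Let a = lb of product A, b = lb of potassium nitrate (per acre).
K₂O: 0.12·a + 0.44·b = 84.46
N: 0.365·a + 0.13·b = 53.75
From row1: a = (84.46 − 0.44·b) / 0.12.
Into row2: 0.365·(84.46 − 0.44·b)/0.12 + 0.13·b = 53.75 → b = 168.1234, a = 87.3807.

87.381 lb product A, 168.123 lb potassium nitrate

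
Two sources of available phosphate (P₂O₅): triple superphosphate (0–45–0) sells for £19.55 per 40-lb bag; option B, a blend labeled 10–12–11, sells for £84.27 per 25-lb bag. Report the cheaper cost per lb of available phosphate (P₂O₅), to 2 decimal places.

£1.09 per lb P₂O₅ (triple superphosphate)

triple superphosphate: P₂O₅ per bag = 40 × 45% = 18 lb; cost = 19.55 / 18 = £1.0861/lb P₂O₅.
option B: P₂O₅ per bag = 25 × 12% = 3 lb; cost = 84.27 / 3 = £28.0900/lb P₂O₅.
triple superphosphate is cheaper.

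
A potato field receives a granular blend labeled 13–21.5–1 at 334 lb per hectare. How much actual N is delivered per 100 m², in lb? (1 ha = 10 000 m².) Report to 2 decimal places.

nitrogen per hectare = 334 × 13% = 43.42 lb.
Convert to per 100 m²: 43.42 × 0.01 = 0.4342 lb.

0.43 lb N per hundred sq m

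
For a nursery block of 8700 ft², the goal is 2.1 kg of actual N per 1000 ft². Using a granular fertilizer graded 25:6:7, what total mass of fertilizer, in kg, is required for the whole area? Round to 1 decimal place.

Product per 1000 ft² = 2.1 / 25% = 8.4 kg.
Total product = 8.4 × 8700 / 1000 = 73.08 kg.

73.1 kg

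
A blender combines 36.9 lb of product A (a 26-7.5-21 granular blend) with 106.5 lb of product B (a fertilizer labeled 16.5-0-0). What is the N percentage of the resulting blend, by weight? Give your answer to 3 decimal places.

Total mass = 36.9 + 106.5 = 143.4 lb.
N mass = 26%×36.9 + 16.5%×106.5 = 27.1665 lb.
% N = 27.1665 / 143.4 = 18.9446%.

18.945% N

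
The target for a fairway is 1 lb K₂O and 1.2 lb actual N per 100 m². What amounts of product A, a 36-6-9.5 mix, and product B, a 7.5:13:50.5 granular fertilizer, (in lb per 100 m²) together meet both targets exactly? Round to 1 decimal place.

3.0 lb product A, 1.4 lb product B

With a, b = lb per 100 m² of product A and product B:
K₂O: 0.095·a + 0.505·b = 1
N: 0.36·a + 0.075·b = 1.2
From row1: a = (1 − 0.505·b) / 0.095.
Into row2: 0.36·(1 − 0.505·b)/0.095 + 0.075·b = 1.2 → b = 1.40833, a = 3.03993.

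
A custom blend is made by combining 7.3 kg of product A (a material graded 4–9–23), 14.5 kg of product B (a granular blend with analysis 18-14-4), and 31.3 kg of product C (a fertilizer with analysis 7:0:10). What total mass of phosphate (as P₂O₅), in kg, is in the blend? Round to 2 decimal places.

2.69 kg P₂O₅

P₂O₅ mass = 9%×7.3 + 14%×14.5 + 0%×31.3 = 2.687 kg.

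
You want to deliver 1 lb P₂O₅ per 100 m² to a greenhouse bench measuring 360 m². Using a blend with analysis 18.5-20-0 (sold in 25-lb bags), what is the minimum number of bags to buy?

1 bags

Product per 100 m² = 1 / 20% = 5 lb.
Total product = 5 × 360 / 100 = 18 lb.
Bags = ⌈18 / 25⌉ = 1.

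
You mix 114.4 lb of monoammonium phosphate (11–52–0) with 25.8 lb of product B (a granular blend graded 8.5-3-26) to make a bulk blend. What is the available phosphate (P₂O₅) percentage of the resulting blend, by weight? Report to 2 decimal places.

42.98% P₂O₅

Total mass = 114.4 + 25.8 = 140.2 lb.
P₂O₅ mass = 52%×114.4 + 3%×25.8 = 60.262 lb.
% P₂O₅ = 60.262 / 140.2 = 42.9829%.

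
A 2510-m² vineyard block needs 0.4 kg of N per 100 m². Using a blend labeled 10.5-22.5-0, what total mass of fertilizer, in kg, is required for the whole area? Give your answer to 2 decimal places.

95.62 kg

Product per 100 m² = 0.4 / 10.5% = 3.80952 kg.
Total product = 3.80952 × 2510 / 100 = 95.619 kg.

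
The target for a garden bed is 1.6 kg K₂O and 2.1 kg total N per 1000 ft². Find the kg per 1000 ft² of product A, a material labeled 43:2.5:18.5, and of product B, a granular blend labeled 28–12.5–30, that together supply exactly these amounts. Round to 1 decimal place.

2.4 kg product A, 3.9 kg product B

Let a = kg of product A, b = kg of product B (per 1000 ft²).
K₂O: 0.185·a + 0.3·b = 1.6
N: 0.43·a + 0.28·b = 2.1
Eliminate b: (row1) − 0.3/0.28·(row2) → -0.275714·a = -0.65, so a = 2.35751.
Then b = (2.1 − 0.43·2.35751) / 0.28 = 3.87953.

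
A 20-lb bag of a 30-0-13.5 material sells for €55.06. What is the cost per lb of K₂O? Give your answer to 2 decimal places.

€20.39 per lb K₂O

K₂O in bag = 20 × 13.5% = 2.7 lb.
Cost per lb K₂O = €55.06 / 2.7 = €20.3926.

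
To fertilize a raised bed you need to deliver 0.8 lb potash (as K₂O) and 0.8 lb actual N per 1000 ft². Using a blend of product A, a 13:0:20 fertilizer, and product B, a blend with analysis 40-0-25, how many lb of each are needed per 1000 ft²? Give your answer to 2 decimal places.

With a, b = lb per 1000 ft² of product A and product B:
K₂O: 0.2·a + 0.25·b = 0.8
N: 0.13·a + 0.4·b = 0.8
Eliminate b: (row1) − 0.25/0.4·(row2) → 0.11875·a = 0.3, so a = 2.52632.
Then b = (0.8 − 0.13·2.52632) / 0.4 = 1.17895.

2.53 lb product A, 1.18 lb product B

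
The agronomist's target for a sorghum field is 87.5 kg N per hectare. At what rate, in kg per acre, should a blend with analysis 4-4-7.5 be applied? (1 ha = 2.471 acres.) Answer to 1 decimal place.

885.3 kg of product per acre

Product per hectare = 87.5 / 4% = 2187.5 kg.
Convert to per acre: 2187.5 × 0.404694 = 885.269 kg.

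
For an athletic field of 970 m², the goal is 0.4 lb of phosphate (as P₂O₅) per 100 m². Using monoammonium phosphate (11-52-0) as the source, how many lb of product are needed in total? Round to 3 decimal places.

Product per 100 m² = 0.4 / 52% = 0.769231 lb.
Total product = 0.769231 × 970 / 100 = 7.46154 lb.

7.462 lb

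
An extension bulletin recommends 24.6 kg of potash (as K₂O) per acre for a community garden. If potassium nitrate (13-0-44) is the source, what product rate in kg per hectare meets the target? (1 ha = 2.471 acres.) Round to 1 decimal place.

Product per acre = 24.6 / 44% = 55.9091 kg.
Convert to per hectare: 55.9091 × 2.471 = 138.151 kg.

138.2 kg of product per hectare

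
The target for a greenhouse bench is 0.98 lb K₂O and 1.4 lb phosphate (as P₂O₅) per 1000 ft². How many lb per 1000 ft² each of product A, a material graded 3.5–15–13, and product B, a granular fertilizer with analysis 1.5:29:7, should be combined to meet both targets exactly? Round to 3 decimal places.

6.846 lb product A, 1.287 lb product B

Per-1000 ft² balance (a = product A, b = product B):
K₂O: 0.13·a + 0.07·b = 0.98
P₂O₅: 0.15·a + 0.29·b = 1.4
From row1: a = (0.98 − 0.07·b) / 0.13.
Into row2: 0.15·(0.98 − 0.07·b)/0.13 + 0.29·b = 1.4 → b = 1.28676, a = 6.84559.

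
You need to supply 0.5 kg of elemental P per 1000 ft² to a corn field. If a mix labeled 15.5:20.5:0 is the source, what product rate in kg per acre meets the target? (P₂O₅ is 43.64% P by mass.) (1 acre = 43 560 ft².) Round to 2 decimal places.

243.46 kg of product per acre

As P₂O₅: 0.5 / 0.4364 = 1.14574 kg per 1000 ft².
Product per 1000 ft² = 1.14574 / 20.5% = 5.58897 kg.
Convert to per acre: 5.58897 × 43.56 = 243.455 kg.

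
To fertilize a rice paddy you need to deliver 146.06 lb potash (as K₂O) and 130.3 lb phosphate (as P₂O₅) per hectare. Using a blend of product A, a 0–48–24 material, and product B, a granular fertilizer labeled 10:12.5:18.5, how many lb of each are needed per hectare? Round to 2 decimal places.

With a, b = lb per hectare of product A and product B:
K₂O: 0.24·a + 0.185·b = 146.06
P₂O₅: 0.48·a + 0.125·b = 130.3
From row1: a = (146.06 − 0.185·b) / 0.24.
Into row2: 0.48·(146.06 − 0.185·b)/0.24 + 0.125·b = 130.3 → b = 660.4898, a = 99.4558.

99.46 lb product A, 660.49 lb product B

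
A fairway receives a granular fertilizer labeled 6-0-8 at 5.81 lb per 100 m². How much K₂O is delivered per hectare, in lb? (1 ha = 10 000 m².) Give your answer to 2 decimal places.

K₂O per 100 m² = 5.81 × 8% = 0.4648 lb.
Convert to per hectare: 0.4648 × 100 = 46.48 lb.

46.48 lb K₂O per hectare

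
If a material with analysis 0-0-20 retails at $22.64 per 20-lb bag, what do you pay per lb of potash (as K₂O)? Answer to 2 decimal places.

K₂O in bag = 20 × 20% = 4 lb.
Cost per lb K₂O = $22.64 / 4 = $5.6600.

$5.66 per lb K₂O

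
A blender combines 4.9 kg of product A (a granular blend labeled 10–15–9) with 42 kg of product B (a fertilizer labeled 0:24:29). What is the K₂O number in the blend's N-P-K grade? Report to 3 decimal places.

Total mass = 4.9 + 42 = 46.9 kg.
K₂O mass = 9%×4.9 + 29%×42 = 12.621 kg.
% K₂O = 12.621 / 46.9 = 26.9104%.

26.910% K₂O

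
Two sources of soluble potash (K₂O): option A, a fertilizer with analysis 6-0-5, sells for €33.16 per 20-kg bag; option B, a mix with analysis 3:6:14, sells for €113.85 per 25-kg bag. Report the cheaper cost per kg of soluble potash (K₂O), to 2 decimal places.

€32.53 per kg K₂O (option B)

option A: K₂O per bag = 20 × 5% = 1 kg; cost = 33.16 / 1 = €33.1600/kg K₂O.
option B: K₂O per bag = 25 × 14% = 3.5 kg; cost = 113.85 / 3.5 = €32.5286/kg K₂O.
option B is cheaper.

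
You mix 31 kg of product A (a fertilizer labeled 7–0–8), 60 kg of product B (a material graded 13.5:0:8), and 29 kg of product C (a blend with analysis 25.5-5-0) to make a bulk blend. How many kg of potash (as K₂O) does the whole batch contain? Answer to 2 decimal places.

7.28 kg K₂O

K₂O mass = 8%×31 + 8%×60 + 0%×29 = 7.28 kg.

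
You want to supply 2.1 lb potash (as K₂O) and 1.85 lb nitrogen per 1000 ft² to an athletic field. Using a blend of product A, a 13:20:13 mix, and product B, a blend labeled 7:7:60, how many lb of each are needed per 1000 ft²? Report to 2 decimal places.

Let a = lb of product A, b = lb of product B (per 1000 ft²).
K₂O: 0.13·a + 0.6·b = 2.1
N: 0.13·a + 0.07·b = 1.85
From row1: a = (2.1 − 0.6·b) / 0.13.
Into row2: 0.13·(2.1 − 0.6·b)/0.13 + 0.07·b = 1.85 → b = 0.471698, a = 13.9768.

13.98 lb product A, 0.47 lb product B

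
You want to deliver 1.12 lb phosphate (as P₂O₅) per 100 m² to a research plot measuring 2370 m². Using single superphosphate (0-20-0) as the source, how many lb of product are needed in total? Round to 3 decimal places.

132.720 lb

Product per 100 m² = 1.12 / 20% = 5.6 lb.
Total product = 5.6 × 2370 / 100 = 132.72 lb.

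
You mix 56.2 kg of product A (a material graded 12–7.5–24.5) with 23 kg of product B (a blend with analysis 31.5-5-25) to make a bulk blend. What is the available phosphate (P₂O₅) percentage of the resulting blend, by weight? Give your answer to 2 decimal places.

Total mass = 56.2 + 23 = 79.2 kg.
P₂O₅ mass = 7.5%×56.2 + 5%×23 = 5.365 kg.
% P₂O₅ = 5.365 / 79.2 = 6.77399%.

6.77% P₂O₅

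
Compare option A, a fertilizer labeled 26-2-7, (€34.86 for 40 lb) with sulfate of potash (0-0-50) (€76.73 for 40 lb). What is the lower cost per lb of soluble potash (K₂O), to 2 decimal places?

€3.84 per lb K₂O (sulfate of potash)

option A: K₂O per bag = 40 × 7% = 2.8 lb; cost = 34.86 / 2.8 = €12.4500/lb K₂O.
sulfate of potash: K₂O per bag = 40 × 50% = 20 lb; cost = 76.73 / 20 = €3.8365/lb K₂O.
sulfate of potash is cheaper.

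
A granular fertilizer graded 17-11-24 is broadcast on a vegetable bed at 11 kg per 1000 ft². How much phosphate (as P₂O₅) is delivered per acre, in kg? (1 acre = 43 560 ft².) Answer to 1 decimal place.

52.7 kg P₂O₅ per acre

P₂O₅ per 1000 ft² = 11 × 11% = 1.21 kg.
Convert to per acre: 1.21 × 43.56 = 52.7076 kg.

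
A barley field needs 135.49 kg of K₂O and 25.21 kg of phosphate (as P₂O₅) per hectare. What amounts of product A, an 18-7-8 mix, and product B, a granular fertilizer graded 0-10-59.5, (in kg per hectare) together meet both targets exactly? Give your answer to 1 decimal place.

43.1 kg product A, 221.9 kg product B

Per-hectare balance (a = product A, b = product B):
K₂O: 0.08·a + 0.595·b = 135.49
P₂O₅: 0.07·a + 0.1·b = 25.21
Solving simultaneously: a = 43.1189, b = 221.917.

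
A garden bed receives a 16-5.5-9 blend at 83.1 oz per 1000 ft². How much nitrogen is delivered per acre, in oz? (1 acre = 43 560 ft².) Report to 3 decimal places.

nitrogen per 1000 ft² = 83.1 × 16% = 13.296 oz.
Convert to per acre: 13.296 × 43.56 = 579.1738 oz.

579.174 oz N per acre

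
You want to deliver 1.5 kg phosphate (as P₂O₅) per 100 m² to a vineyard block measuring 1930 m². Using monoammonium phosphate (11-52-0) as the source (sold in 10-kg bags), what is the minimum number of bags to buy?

Product per 100 m² = 1.5 / 52% = 2.88462 kg.
Total product = 2.88462 × 1930 / 100 = 55.6731 kg.
Bags = ⌈55.6731 / 10⌉ = 6.

6 bags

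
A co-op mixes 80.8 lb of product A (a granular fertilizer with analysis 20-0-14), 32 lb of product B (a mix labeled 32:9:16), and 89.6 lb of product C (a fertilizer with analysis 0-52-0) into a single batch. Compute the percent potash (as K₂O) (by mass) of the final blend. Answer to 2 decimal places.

8.12% K₂O

Total mass = 80.8 + 32 + 89.6 = 202.4 lb.
K₂O mass = 14%×80.8 + 16%×32 + 0%×89.6 = 16.432 lb.
% K₂O = 16.432 / 202.4 = 8.11858%.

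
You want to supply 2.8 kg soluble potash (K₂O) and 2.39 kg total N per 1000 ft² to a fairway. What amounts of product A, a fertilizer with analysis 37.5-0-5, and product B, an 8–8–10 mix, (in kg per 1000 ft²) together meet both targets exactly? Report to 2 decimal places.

Let a = kg of product A, b = kg of product B (per 1000 ft²).
K₂O: 0.05·a + 0.1·b = 2.8
N: 0.375·a + 0.08·b = 2.39
Eliminate b: (row1) − 0.1/0.08·(row2) → -0.41875·a = -0.1875, so a = 0.447761.
Then b = (2.39 − 0.375·0.447761) / 0.08 = 27.7761.

0.45 kg product A, 27.78 kg product B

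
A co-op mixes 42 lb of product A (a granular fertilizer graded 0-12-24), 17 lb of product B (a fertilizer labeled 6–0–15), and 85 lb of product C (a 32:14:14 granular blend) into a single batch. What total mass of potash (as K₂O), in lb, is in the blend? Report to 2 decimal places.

24.53 lb K₂O

K₂O mass = 24%×42 + 15%×17 + 14%×85 = 24.53 lb.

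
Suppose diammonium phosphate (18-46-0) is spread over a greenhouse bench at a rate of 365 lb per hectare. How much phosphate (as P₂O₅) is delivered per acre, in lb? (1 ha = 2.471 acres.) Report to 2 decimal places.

P₂O₅ per hectare = 365 × 46% = 167.9 lb.
Convert to per acre: 167.9 × 0.404694 = 67.9482 lb.

67.95 lb P₂O₅ per acre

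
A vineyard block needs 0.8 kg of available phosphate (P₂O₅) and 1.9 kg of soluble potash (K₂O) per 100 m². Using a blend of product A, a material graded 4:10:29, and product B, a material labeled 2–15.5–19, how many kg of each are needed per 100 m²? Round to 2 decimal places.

5.49 kg product A, 1.62 kg product B

With a, b = kg per 100 m² of product A and product B:
P₂O₅: 0.1·a + 0.155·b = 0.8
K₂O: 0.29·a + 0.19·b = 1.9
Eliminate a: (row1) − 0.1/0.29·(row2) → 0.0894828·b = 0.144828, so b = 1.6185.
Back-substitute: a = (0.8 − 0.155·1.6185) / 0.1 = 5.49133.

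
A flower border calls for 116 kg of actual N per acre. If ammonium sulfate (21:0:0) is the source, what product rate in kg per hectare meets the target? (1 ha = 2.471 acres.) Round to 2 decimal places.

Product per acre = 116 / 21% = 552.381 kg.
Convert to per hectare: 552.381 × 2.471 = 1364.933 kg.

1364.93 kg of product per hectare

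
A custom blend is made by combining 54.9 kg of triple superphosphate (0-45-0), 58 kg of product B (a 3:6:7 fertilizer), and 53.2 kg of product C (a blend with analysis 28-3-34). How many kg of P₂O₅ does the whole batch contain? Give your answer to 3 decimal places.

P₂O₅ mass = 45%×54.9 + 6%×58 + 3%×53.2 = 29.781 kg.

29.781 kg P₂O₅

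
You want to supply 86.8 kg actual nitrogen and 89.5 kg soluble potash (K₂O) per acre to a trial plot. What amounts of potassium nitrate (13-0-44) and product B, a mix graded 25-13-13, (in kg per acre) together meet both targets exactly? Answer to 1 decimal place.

119.1 kg potassium nitrate, 285.3 kg product B

Per-acre balance (a = potassium nitrate, b = product B):
N: 0.13·a + 0.25·b = 86.8
K₂O: 0.44·a + 0.13·b = 89.5
Solving simultaneously: a = 119.13, b = 285.252.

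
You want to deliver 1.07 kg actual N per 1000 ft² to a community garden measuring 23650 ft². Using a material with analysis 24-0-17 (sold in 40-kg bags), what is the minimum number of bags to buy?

Product per 1000 ft² = 1.07 / 24% = 4.45833 kg.
Total product = 4.45833 × 23650 / 1000 = 105.44 kg.
Bags = ⌈105.44 / 40⌉ = 3.

3 bags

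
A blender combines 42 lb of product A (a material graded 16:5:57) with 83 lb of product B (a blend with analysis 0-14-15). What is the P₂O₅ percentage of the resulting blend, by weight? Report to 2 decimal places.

10.98% P₂O₅

Total mass = 42 + 83 = 125 lb.
P₂O₅ mass = 5%×42 + 14%×83 = 13.72 lb.
% P₂O₅ = 13.72 / 125 = 10.976%.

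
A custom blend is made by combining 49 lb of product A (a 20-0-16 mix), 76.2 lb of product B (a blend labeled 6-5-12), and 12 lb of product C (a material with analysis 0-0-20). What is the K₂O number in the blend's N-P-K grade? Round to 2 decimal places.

14.13% K₂O

Total mass = 49 + 76.2 + 12 = 137.2 lb.
K₂O mass = 16%×49 + 12%×76.2 + 20%×12 = 19.384 lb.
% K₂O = 19.384 / 137.2 = 14.1283%.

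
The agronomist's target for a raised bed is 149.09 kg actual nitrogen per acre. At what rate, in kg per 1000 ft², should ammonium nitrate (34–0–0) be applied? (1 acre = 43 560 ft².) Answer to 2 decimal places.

Product per acre = 149.09 / 34% = 438.5 kg.
Convert to per 1000 ft²: 438.5 × 0.0229568 = 10.0666 kg.

10.07 kg of product per thousand sq ft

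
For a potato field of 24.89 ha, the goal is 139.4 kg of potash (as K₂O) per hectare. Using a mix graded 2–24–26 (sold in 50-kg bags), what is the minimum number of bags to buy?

267 bags

Product per hectare = 139.4 / 26% = 536.154 kg.
Total product = 536.154 × 24.89 = 13344.9 kg.
Bags = ⌈13344.9 / 50⌉ = 267.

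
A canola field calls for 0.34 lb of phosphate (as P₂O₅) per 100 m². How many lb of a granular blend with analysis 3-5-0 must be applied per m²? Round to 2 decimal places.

Product per 100 m² = 0.34 / 5% = 6.8 lb.
Convert to per m²: 6.8 × 0.01 = 0.068 lb.

0.07 lb of product per sq m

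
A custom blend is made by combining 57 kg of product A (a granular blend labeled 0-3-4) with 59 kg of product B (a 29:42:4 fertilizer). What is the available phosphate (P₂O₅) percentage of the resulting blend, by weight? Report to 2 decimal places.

Total mass = 57 + 59 = 116 kg.
P₂O₅ mass = 3%×57 + 42%×59 = 26.49 kg.
% P₂O₅ = 26.49 / 116 = 22.8362%.

22.84% P₂O₅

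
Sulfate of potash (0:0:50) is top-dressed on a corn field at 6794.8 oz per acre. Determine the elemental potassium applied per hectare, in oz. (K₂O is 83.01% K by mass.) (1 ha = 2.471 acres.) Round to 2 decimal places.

K₂O per acre = 6794.8 × 50% = 3397.4 oz.
Elemental K = 3397.4 × 0.8301 = 2820.18 oz per acre.
Convert to per hectare: 2820.18 × 2.471 = 6968.669 oz.

6968.67 oz K per hectare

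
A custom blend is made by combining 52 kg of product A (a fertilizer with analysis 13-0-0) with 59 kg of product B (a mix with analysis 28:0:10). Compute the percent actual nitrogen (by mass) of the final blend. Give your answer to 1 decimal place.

Total mass = 52 + 59 = 111 kg.
N mass = 13%×52 + 28%×59 = 23.28 kg.
% N = 23.28 / 111 = 20.973%.

21.0% N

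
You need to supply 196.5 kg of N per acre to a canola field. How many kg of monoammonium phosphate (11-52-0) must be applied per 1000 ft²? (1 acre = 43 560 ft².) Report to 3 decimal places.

Product per acre = 196.5 / 11% = 1786.36 kg.
Convert to per 1000 ft²: 1786.36 × 0.0229568 = 41.0093 kg.

41.009 kg of product per thousand sq ft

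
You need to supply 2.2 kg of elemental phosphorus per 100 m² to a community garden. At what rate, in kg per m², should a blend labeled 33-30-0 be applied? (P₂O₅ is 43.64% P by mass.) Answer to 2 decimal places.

0.17 kg of product per sq m

As P₂O₅: 2.2 / 0.4364 = 5.04125 kg per 100 m².
Product per 100 m² = 5.04125 / 30% = 16.8042 kg.
Convert to per m²: 16.8042 × 0.01 = 0.168042 kg.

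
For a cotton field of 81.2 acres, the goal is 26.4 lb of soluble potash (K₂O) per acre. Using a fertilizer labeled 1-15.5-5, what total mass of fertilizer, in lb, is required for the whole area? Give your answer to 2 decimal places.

Product per acre = 26.4 / 5% = 528 lb.
Total product = 528 × 81.2 = 42873.6 lb.

42873.60 lb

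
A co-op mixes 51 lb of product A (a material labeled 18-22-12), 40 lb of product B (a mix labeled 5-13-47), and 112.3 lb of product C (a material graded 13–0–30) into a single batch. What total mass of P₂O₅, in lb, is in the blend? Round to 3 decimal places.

P₂O₅ mass = 22%×51 + 13%×40 + 0%×112.3 = 16.42 lb.

16.420 lb P₂O₅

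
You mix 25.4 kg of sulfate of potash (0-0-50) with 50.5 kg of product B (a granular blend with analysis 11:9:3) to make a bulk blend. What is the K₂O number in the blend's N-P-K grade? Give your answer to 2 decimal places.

18.73% K₂O

Total mass = 25.4 + 50.5 = 75.9 kg.
K₂O mass = 50%×25.4 + 3%×50.5 = 14.215 kg.
% K₂O = 14.215 / 75.9 = 18.7286%.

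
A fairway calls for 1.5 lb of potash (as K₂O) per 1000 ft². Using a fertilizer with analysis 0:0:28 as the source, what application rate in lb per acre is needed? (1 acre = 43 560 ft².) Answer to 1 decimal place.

233.4 lb of product per acre

Product per 1000 ft² = 1.5 / 28% = 5.35714 lb.
Convert to per acre: 5.35714 × 43.56 = 233.357 lb.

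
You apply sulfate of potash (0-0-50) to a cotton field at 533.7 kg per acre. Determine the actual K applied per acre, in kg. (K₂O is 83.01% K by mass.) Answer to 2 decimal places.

221.51 kg K per acre

K₂O per acre = 533.7 × 50% = 266.85 kg.
Elemental K = 266.85 × 0.8301 = 221.512 kg per acre.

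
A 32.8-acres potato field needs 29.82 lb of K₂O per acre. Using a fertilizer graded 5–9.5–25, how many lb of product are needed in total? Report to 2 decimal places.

Product per acre = 29.82 / 25% = 119.28 lb.
Total product = 119.28 × 32.8 = 3912.384 lb.

3912.38 lb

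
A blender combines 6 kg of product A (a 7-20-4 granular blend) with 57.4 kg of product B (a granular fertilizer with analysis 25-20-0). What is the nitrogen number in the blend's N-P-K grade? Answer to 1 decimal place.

Total mass = 6 + 57.4 = 63.4 kg.
N mass = 7%×6 + 25%×57.4 = 14.77 kg.
% N = 14.77 / 63.4 = 23.2965%.

23.3% N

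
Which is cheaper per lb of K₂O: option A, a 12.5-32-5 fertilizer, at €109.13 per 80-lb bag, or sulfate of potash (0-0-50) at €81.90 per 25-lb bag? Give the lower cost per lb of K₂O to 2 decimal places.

option A: K₂O per bag = 80 × 5% = 4 lb; cost = 109.13 / 4 = €27.2825/lb K₂O.
sulfate of potash: K₂O per bag = 25 × 50% = 12.5 lb; cost = 81.90 / 12.5 = €6.5520/lb K₂O.
sulfate of potash is cheaper.

€6.55 per lb K₂O (sulfate of potash)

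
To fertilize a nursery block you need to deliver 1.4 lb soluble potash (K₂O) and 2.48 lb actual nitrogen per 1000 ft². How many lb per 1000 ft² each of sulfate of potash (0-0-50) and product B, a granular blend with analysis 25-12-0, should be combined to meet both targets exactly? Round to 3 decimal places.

2.800 lb sulfate of potash, 9.920 lb product B

Per-1000 ft² balance (a = sulfate of potash, b = product B):
K₂O: 0.5·a + 0·b = 1.4
N: 0·a + 0.25·b = 2.48
Solving simultaneously: a = 2.8, b = 9.92.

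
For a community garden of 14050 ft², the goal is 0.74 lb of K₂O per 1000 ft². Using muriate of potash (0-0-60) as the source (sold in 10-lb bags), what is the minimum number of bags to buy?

Product per 1000 ft² = 0.74 / 60% = 1.23333 lb.
Total product = 1.23333 × 14050 / 1000 = 17.3283 lb.
Bags = ⌈17.3283 / 10⌉ = 2.

2 bags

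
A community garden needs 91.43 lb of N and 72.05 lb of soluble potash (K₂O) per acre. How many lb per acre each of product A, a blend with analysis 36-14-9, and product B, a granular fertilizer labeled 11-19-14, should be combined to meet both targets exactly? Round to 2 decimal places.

120.36 lb product A, 437.27 lb product B

Let a = lb of product A, b = lb of product B (per acre).
N: 0.36·a + 0.11·b = 91.43
K₂O: 0.09·a + 0.14·b = 72.05
Eliminate b: (row1) − 0.11/0.14·(row2) → 0.289286·a = 34.8193, so a = 120.363.
Then b = (72.05 − 0.09·120.363) / 0.14 = 437.267.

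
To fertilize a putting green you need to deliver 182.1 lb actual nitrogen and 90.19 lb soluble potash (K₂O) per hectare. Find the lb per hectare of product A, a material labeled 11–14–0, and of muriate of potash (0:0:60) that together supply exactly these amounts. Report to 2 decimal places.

1655.45 lb product A, 150.32 lb muriate of potash

Let a = lb of product A, b = lb of muriate of potash (per hectare).
N: 0.11·a + 0·b = 182.1
K₂O: 0·a + 0.6·b = 90.19
Solving simultaneously: a = 1655.4545, b = 150.317.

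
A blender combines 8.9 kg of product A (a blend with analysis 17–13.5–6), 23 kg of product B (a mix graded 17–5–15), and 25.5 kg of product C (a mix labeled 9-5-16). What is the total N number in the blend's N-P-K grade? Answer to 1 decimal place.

Total mass = 8.9 + 23 + 25.5 = 57.4 kg.
N mass = 17%×8.9 + 17%×23 + 9%×25.5 = 7.718 kg.
% N = 7.718 / 57.4 = 13.446%.

13.4% N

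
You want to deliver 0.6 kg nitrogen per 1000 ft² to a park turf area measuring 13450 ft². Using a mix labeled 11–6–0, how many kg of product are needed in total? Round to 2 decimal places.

73.36 kg

Product per 1000 ft² = 0.6 / 11% = 5.45455 kg.
Total product = 5.45455 × 13450 / 1000 = 73.3636 kg.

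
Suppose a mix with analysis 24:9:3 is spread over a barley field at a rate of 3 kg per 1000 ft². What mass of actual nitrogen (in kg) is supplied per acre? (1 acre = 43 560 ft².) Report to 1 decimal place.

nitrogen per 1000 ft² = 3 × 24% = 0.72 kg.
Convert to per acre: 0.72 × 43.56 = 31.3632 kg.

31.4 kg N per acre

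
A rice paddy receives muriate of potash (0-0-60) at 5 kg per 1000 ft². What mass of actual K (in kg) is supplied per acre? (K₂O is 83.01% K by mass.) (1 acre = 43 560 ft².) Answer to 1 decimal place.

108.5 kg K per acre

K₂O per 1000 ft² = 5 × 60% = 3 kg.
Elemental K = 3 × 0.8301 = 2.4903 kg per 1000 ft².
Convert to per acre: 2.4903 × 43.56 = 108.477 kg.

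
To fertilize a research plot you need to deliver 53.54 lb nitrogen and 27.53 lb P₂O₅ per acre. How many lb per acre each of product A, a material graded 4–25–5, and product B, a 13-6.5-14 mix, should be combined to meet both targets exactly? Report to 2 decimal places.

3.30 lb product A, 410.83 lb product B

Let a = lb of product A, b = lb of product B (per acre).
N: 0.04·a + 0.13·b = 53.54
P₂O₅: 0.25·a + 0.065·b = 27.53
Eliminate b: (row1) − 0.13/0.065·(row2) → -0.46·a = -1.52, so a = 3.30435.
Then b = (27.53 − 0.25·3.30435) / 0.065 = 410.829.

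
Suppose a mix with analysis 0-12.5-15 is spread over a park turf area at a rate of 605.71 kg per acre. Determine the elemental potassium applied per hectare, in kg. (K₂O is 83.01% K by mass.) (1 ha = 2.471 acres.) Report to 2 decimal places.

186.36 kg K per hectare

K₂O per acre = 605.71 × 15% = 90.8565 kg.
Elemental K = 90.8565 × 0.8301 = 75.42 kg per acre.
Convert to per hectare: 75.42 × 2.471 = 186.363 kg.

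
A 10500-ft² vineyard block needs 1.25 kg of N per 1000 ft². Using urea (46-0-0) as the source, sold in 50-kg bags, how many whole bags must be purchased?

Product per 1000 ft² = 1.25 / 46% = 2.71739 kg.
Total product = 2.71739 × 10500 / 1000 = 28.5326 kg.
Bags = ⌈28.5326 / 50⌉ = 1.

1 bags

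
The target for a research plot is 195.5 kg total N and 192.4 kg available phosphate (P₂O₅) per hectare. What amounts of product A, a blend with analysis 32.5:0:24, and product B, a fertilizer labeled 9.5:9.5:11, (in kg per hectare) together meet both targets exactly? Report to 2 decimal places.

9.54 kg product A, 2025.26 kg product B

Per-hectare balance (a = product A, b = product B):
N: 0.325·a + 0.095·b = 195.5
P₂O₅: 0·a + 0.095·b = 192.4
Solving simultaneously: a = 9.53846, b = 2025.263.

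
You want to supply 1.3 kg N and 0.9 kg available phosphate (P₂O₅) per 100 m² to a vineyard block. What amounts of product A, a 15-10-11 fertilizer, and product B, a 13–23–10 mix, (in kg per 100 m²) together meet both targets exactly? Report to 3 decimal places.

8.465 kg product A, 0.233 kg product B

Per-100 m² balance (a = product A, b = product B):
N: 0.15·a + 0.13·b = 1.3
P₂O₅: 0.1·a + 0.23·b = 0.9
From row1: a = (1.3 − 0.13·b) / 0.15.
Into row2: 0.1·(1.3 − 0.13·b)/0.15 + 0.23·b = 0.9 → b = 0.232558, a = 8.46512.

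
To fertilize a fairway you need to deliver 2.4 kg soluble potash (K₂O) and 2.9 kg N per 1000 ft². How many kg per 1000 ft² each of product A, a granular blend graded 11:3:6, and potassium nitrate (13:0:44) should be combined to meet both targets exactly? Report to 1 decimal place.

Per-1000 ft² balance (a = product A, b = potassium nitrate):
K₂O: 0.06·a + 0.44·b = 2.4
N: 0.11·a + 0.13·b = 2.9
Eliminate b: (row1) − 0.44/0.13·(row2) → -0.312308·a = -7.41538, so a = 23.7438.
Then b = (2.9 − 0.11·23.7438) / 0.13 = 2.21675.

23.7 kg product A, 2.2 kg potassium nitrate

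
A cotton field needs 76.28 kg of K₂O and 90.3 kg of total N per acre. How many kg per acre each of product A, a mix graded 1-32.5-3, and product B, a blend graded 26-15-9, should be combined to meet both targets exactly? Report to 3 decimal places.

Per-acre balance (a = product A, b = product B):
K₂O: 0.03·a + 0.09·b = 76.28
N: 0.01·a + 0.26·b = 90.3
Eliminate b: (row1) − 0.09/0.26·(row2) → 0.0265385·a = 45.0223, so a = 1696.4928.
Then b = (90.3 − 0.01·1696.4928) / 0.26 = 282.05797.

1696.493 kg product A, 282.058 kg product B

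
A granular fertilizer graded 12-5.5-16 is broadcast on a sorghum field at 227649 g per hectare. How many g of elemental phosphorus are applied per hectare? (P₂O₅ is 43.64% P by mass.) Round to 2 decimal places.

P₂O₅ per hectare = 227649 × 5.5% = 12520.7 g.
Elemental P = 12520.7 × 0.4364 = 5464.031 g per hectare.

5464.03 g P per hectare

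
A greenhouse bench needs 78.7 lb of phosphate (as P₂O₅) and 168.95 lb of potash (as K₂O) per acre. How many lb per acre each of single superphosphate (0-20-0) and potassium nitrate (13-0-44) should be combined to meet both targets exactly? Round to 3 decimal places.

393.500 lb single superphosphate, 383.977 lb potassium nitrate

Per-acre balance (a = single superphosphate, b = potassium nitrate):
P₂O₅: 0.2·a + 0·b = 78.7
K₂O: 0·a + 0.44·b = 168.95
Solving simultaneously: a = 393.5, b = 383.9773.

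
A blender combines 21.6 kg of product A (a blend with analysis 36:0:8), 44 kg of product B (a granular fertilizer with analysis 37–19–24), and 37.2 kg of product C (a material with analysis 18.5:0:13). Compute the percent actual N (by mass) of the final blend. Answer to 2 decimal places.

30.10% N

Total mass = 21.6 + 44 + 37.2 = 102.8 kg.
N mass = 36%×21.6 + 37%×44 + 18.5%×37.2 = 30.938 kg.
% N = 30.938 / 102.8 = 30.0953%.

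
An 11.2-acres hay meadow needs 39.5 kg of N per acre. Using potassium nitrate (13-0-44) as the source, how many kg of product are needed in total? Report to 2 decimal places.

3403.08 kg

Product per acre = 39.5 / 13% = 303.846 kg.
Total product = 303.846 × 11.2 = 3403.077 kg.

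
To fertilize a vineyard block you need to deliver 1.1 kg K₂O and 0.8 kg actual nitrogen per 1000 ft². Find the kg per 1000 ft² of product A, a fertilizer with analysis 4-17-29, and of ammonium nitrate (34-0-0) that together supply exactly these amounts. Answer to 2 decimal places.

3.79 kg product A, 1.91 kg ammonium nitrate

Let a = kg of product A, b = kg of ammonium nitrate (per 1000 ft²).
K₂O: 0.29·a + 0·b = 1.1
N: 0.04·a + 0.34·b = 0.8
Eliminate a: (row1) − 0.29/0.04·(row2) → -2.465·b = -4.7, so b = 1.90669.
Back-substitute: a = (1.1 − 0·1.90669) / 0.29 = 3.7931.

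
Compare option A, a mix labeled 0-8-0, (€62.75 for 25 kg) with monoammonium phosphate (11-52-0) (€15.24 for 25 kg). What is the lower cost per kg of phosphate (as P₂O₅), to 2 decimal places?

option A: P₂O₅ per bag = 25 × 8% = 2 kg; cost = 62.75 / 2 = €31.3750/kg P₂O₅.
monoammonium phosphate: P₂O₅ per bag = 25 × 52% = 13 kg; cost = 15.24 / 13 = €1.1723/kg P₂O₅.
monoammonium phosphate is cheaper.

€1.17 per kg P₂O₅ (monoammonium phosphate)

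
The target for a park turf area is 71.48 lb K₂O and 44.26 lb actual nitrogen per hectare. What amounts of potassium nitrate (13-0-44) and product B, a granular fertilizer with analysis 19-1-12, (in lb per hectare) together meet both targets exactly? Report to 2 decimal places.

121.62 lb potassium nitrate, 149.74 lb product B

Let a = lb of potassium nitrate, b = lb of product B (per hectare).
K₂O: 0.44·a + 0.12·b = 71.48
N: 0.13·a + 0.19·b = 44.26
From row1: a = (71.48 − 0.12·b) / 0.44.
Into row2: 0.13·(71.48 − 0.12·b)/0.44 + 0.19·b = 44.26 → b = 149.735, a = 121.618.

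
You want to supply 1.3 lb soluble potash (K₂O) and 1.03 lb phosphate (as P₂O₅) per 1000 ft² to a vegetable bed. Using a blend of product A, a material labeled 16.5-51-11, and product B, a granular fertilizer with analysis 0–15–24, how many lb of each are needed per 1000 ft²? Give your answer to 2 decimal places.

0.49 lb product A, 5.19 lb product B

With a, b = lb per 1000 ft² of product A and product B:
K₂O: 0.11·a + 0.24·b = 1.3
P₂O₅: 0.51·a + 0.15·b = 1.03
Solving simultaneously: a = 0.492918, b = 5.19075.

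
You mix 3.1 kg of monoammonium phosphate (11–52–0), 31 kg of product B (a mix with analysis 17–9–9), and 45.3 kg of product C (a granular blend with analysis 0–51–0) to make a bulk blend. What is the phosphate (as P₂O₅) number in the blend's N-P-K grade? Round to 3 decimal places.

Total mass = 3.1 + 31 + 45.3 = 79.4 kg.
P₂O₅ mass = 52%×3.1 + 9%×31 + 51%×45.3 = 27.505 kg.
% P₂O₅ = 27.505 / 79.4 = 34.6411%.

34.641% P₂O₅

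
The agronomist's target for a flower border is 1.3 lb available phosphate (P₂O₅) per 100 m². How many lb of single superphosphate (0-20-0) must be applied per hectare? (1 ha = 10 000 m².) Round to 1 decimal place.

Product per 100 m² = 1.3 / 20% = 6.5 lb.
Convert to per hectare: 6.5 × 100 = 650 lb.

650.0 lb of product per hectare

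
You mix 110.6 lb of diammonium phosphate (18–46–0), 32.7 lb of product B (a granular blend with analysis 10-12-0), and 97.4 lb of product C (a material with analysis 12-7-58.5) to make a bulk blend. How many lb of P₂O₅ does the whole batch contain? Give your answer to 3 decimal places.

61.618 lb P₂O₅

P₂O₅ mass = 46%×110.6 + 12%×32.7 + 7%×97.4 = 61.618 lb.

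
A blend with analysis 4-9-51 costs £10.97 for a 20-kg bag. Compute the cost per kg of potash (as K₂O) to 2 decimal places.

K₂O in bag = 20 × 51% = 10.2 kg.
Cost per kg K₂O = £10.97 / 10.2 = £1.0755.

£1.08 per kg K₂O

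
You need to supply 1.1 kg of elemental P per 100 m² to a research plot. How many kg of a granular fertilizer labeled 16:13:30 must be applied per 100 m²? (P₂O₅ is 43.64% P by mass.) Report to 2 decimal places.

19.39 kg of product per hundred sq m

As P₂O₅: 1.1 / 0.4364 = 2.52062 kg per 100 m².
Product per 100 m² = 2.52062 / 13% = 19.3894 kg.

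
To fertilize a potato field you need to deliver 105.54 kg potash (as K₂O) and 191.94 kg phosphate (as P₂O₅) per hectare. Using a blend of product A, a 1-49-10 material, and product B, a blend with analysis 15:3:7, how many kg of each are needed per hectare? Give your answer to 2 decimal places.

Let a = kg of product A, b = kg of product B (per hectare).
K₂O: 0.1·a + 0.07·b = 105.54
P₂O₅: 0.49·a + 0.03·b = 191.94
Eliminate a: (row1) − 0.1/0.49·(row2) → 0.0638776·b = 66.3686, so b = 1038.997.
Back-substitute: a = (105.54 − 0.07·1038.997) / 0.1 = 328.102.

328.10 kg product A, 1039.00 kg product B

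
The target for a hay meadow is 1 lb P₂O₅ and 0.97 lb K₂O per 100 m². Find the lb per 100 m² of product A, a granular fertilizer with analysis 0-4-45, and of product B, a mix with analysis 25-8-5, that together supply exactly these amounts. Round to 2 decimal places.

With a, b = lb per 100 m² of product A and product B:
P₂O₅: 0.04·a + 0.08·b = 1
K₂O: 0.45·a + 0.05·b = 0.97
From row1: a = (1 − 0.08·b) / 0.04.
Into row2: 0.45·(1 − 0.08·b)/0.04 + 0.05·b = 0.97 → b = 12.0941, a = 0.811765.

0.81 lb product A, 12.09 lb product B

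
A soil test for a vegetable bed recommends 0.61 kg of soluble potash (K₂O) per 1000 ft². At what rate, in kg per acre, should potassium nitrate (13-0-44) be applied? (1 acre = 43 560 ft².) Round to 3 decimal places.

Product per 1000 ft² = 0.61 / 44% = 1.38636 kg.
Convert to per acre: 1.38636 × 43.56 = 60.39 kg.

60.390 kg of product per acre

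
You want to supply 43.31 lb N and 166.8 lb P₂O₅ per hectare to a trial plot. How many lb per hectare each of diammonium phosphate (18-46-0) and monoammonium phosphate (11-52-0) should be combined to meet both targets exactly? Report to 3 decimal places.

97.051 lb diammonium phosphate, 234.916 lb monoammonium phosphate

Let a = lb of diammonium phosphate, b = lb of monoammonium phosphate (per hectare).
N: 0.18·a + 0.11·b = 43.31
P₂O₅: 0.46·a + 0.52·b = 166.8
Eliminate a: (row1) − 0.18/0.46·(row2) → -0.0934783·b = -21.9596, so b = 234.9163.
Back-substitute: a = (43.31 − 0.11·234.9163) / 0.18 = 97.0512.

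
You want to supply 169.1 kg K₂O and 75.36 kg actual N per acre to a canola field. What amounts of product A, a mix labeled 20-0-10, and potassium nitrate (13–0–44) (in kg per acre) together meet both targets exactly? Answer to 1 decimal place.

With a, b = kg per acre of product A and potassium nitrate:
K₂O: 0.1·a + 0.44·b = 169.1
N: 0.2·a + 0.13·b = 75.36
Eliminate a: (row1) − 0.1/0.2·(row2) → 0.375·b = 131.42, so b = 350.453.
Back-substitute: a = (169.1 − 0.44·350.453) / 0.1 = 149.005.

149.0 kg product A, 350.5 kg potassium nitrate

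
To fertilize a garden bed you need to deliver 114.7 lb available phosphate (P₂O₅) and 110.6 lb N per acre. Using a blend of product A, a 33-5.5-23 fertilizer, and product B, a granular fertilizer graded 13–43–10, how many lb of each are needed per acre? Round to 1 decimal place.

242.3 lb product A, 235.8 lb product B

Per-acre balance (a = product A, b = product B):
P₂O₅: 0.055·a + 0.43·b = 114.7
N: 0.33·a + 0.13·b = 110.6
Solving simultaneously: a = 242.278, b = 235.755.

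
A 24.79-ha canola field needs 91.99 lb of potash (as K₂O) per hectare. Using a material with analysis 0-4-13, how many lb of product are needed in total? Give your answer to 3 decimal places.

17541.785 lb

Product per hectare = 91.99 / 13% = 707.615 lb.
Total product = 707.615 × 24.79 = 17541.7854 lb.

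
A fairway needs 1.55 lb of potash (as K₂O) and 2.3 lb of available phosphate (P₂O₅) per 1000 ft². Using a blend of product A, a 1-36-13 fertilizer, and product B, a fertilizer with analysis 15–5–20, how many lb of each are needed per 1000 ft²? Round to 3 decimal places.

With a, b = lb per 1000 ft² of product A and product B:
K₂O: 0.13·a + 0.2·b = 1.55
P₂O₅: 0.36·a + 0.05·b = 2.3
From row1: a = (1.55 − 0.2·b) / 0.13.
Into row2: 0.36·(1.55 − 0.2·b)/0.13 + 0.05·b = 2.3 → b = 3.9542, a = 5.83969.

5.840 lb product A, 3.954 lb product B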